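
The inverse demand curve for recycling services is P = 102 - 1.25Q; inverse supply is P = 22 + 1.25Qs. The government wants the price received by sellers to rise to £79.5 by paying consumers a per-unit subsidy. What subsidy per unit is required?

At a seller price of 79.5, quantity supplied is -17.6 + 0.8·79.5 = 46.
Buyers absorb 46 only when they pay Pb = 102 − 1.25·46 = 44.5.
s = Ps − Pb = 79.5 − 44.5 = 35.

Required subsidy s = £35 per unit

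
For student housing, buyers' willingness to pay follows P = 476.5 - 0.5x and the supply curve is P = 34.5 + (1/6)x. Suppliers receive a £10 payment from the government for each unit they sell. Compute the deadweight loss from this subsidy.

Pre-subsidy: 476.5 - 0.5x = 34.5 + (1/6)x gives x* = 663 and P* = 145.
With the subsidy, sellers receive Ps = Pb + 10 for each unit, where Pb is the price buyers pay.
On the curves, Pb = 476.5 - 0.5x and Ps = 34.5 + (1/6)x; the wedge Ps − Pb = 10 gives 34.5 + (1/6)x − (476.5 - 0.5x) = 10, so x' = 678.
Then Pb = 476.5 − 0.5·678 = 137.5 and Ps = 34.5 + (1/6)·678 = 147.5.
The subsidy expands output by 678 − 663 = 15 past the efficient level; on those units the gap between marginal cost and willingness to pay runs from 0 up to 10.
DWL = ½ × 10 × 15 = 75.

Deadweight loss = £75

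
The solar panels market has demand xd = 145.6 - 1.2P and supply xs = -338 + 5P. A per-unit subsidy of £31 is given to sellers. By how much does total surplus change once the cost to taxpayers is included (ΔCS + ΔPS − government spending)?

Pre-subsidy: 145.6 - 1.2P = -338 + 5P gives P* = 78, x* = 52.
With the subsidy, sellers receive Ps = Pb + 31 for each unit, where Pb is the price buyers pay.
Supply in terms of Pb becomes xs = -338 + 5(Pb + 31) = -183 + 5Pb. Setting this equal to demand: 145.6 - 1.2Pb = -183 + 5Pb, so Pb = 53.
Sellers receive Ps = 53 + 31 = 84; x' = 145.6 − 1.2·53 = 82.
ΔCS = ½(52 + 82)(78 − 53) = 1675; ΔPS = ½(52 + 82)(84 − 78) = 402.
Government spending = 31 × 82 = 2542.
Net change = 1675 + 402 − 2542 = -465. The loss equals the DWL triangle ½·31·30.

Net change in total surplus = -£465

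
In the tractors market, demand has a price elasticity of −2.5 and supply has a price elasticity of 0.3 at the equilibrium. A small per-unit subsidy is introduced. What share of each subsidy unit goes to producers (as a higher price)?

For a small subsidy around the equilibrium, the benefit split depends on the relative slopes, which at a point are proportional to the elasticities.
Buyer share = εs/(εs + |εd|) = 0.3/(0.3 + 2.5) = 3/28; seller share = |εd|/(εs + |εd|) = 25/28.
So producers capture 25/28 of the subsidy.

Producer share = 25/28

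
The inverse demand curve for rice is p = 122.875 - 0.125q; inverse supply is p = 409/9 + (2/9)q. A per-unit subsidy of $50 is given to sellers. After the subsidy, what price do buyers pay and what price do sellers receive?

Buyers pay $77; sellers receive $127

Pre-subsidy: 122.875 - 0.125q = 409/9 + (2/9)q gives q* = 223 and p* = 95.
With the subsidy, sellers receive ps = pb + 50 for each unit, where pb is the price buyers pay.
On the curves, pb = 122.875 - 0.125q and ps = 409/9 + (2/9)q; the wedge ps − pb = 50 gives 409/9 + (2/9)q − (122.875 - 0.125q) = 50, so q' = 367.
Then pb = 122.875 − 0.125·367 = 77 and ps = 409/9 + (2/9)·367 = 127.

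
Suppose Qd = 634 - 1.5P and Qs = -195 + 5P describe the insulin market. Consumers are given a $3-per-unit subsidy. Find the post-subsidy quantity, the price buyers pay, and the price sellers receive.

Q' = 5800/13; buyers pay 1628/13; sellers receive 1667/13

Pre-subsidy: 634 - 1.5P = -195 + 5P gives P* = 1658/13, Q* = 5755/13.
With the rebate, buyers effectively pay Pb = Ps − 3, where Ps is the price sellers receive.
Demand in terms of Ps becomes Qd = 634 − 1.5(Ps − 3) = 638.5 - 1.5Ps. Setting this equal to supply: 638.5 - 1.5Ps = -195 + 5Ps, so Ps = 1667/13.
Buyers pay Pb = 1667/13 − 3 = 1628/13; Q' = -195 + 5·(1667/13) = 5800/13.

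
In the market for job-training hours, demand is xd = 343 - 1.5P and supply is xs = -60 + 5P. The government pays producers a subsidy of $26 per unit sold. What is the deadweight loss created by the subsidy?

Pre-subsidy: 343 - 1.5P = -60 + 5P gives P* = 62, x* = 250.
With the subsidy, sellers receive Ps = Pb + 26 for each unit, where Pb is the price buyers pay.
Supply in terms of Pb becomes xs = -60 + 5(Pb + 26) = 70 + 5Pb. Setting this equal to demand: 343 - 1.5Pb = 70 + 5Pb, so Pb = 42.
Sellers receive Ps = 42 + 26 = 68; x' = 343 − 1.5·42 = 280.
The subsidy expands output by 280 − 250 = 30 past the efficient level; on those units the gap between marginal cost and willingness to pay runs from 0 up to 26.
DWL = ½ × 26 × 30 = 390.

Deadweight loss = $390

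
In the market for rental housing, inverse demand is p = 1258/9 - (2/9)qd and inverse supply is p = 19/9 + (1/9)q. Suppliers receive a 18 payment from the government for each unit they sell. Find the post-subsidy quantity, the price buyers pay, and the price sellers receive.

Pre-subsidy: 1258/9 - (2/9)q = 19/9 + (1/9)q gives q* = 413 and p* = 48.
With the subsidy, sellers receive ps = pb + 18 for each unit, where pb is the price buyers pay.
On the curves, pb = 1258/9 - (2/9)q and ps = 19/9 + (1/9)q; the wedge ps − pb = 18 gives 19/9 + (1/9)q − (1258/9 - (2/9)q) = 18, so q' = 467.
Then pb = 1258/9 − (2/9)·467 = 36 and ps = 19/9 + (1/9)·467 = 54.

q' = 467; buyers pay 36; sellers receive 54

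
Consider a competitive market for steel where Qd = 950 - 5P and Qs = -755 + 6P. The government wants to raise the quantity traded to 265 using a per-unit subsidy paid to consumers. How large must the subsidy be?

Required subsidy s = 33 per unit

At Q = 265, invert demand for the buyer price: Pb = (950 − 265)/5 = 137; invert supply for the seller price: Ps = (265 − (-755))/6 = 170.
The subsidy must fill the gap: s = Ps − Pb = 170 − 137 = 33.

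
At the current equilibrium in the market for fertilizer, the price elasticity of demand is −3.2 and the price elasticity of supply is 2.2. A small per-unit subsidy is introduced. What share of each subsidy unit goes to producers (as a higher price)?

For a small subsidy around the equilibrium, the benefit split depends on the relative slopes, which at a point are proportional to the elasticities.
Buyer share = εs/(εs + |εd|) = 2.2/(2.2 + 3.2) = 11/27; seller share = |εd|/(εs + |εd|) = 16/27.
So producers capture 16/27 of the subsidy.

Producer share = 16/27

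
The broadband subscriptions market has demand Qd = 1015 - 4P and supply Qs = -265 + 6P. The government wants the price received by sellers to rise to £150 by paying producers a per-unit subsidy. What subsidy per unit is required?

At a seller price of 150, quantity supplied is -265 + 6·150 = 635.
Buyers absorb 635 only when they pay Pb with 1015 − 4·Pb = 635, i.e. Pb = 95.
s = Ps − Pb = 150 − 95 = 55.

Required subsidy s = £55 per unit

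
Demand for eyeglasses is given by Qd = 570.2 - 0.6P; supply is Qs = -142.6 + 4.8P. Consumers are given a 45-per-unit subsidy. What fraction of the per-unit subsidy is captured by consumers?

Consumer share = 8/9

Pre-subsidy: 570.2 - 0.6P = -142.6 + 4.8P gives P* = 132, Q* = 491.
With the rebate, buyers effectively pay Pb = Ps − 45, where Ps is the price sellers receive.
Demand in terms of Ps becomes Qd = 570.2 − 0.6(Ps − 45) = 597.2 - 0.6Ps. Setting this equal to supply: 597.2 - 0.6Ps = -142.6 + 4.8Ps, so Ps = 137.
Buyers pay Pb = 137 − 45 = 92; Q' = -142.6 + 4.8·137 = 515.
Buyers' price falls by P* − Pb = 132 − 92 = 40; sellers' price rises by Ps − P* = 137 − 132 = 5.
So consumers capture 40/45 = 8/9 of each unit of subsidy.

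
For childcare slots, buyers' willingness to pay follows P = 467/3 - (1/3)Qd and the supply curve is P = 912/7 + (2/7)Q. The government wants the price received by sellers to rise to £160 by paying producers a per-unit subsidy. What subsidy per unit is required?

Required subsidy s = £39 per unit

At a seller price of 160, quantity supplied is -456 + 3.5·160 = 104.
Buyers absorb 104 only when they pay Pb = 467/3 − (1/3)·104 = 121.
s = Ps − Pb = 160 − 121 = 39.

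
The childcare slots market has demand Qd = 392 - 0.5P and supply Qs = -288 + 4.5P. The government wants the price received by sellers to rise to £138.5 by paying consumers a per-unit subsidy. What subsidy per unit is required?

Required subsidy s = £25 per unit

At a seller price of 138.5, quantity supplied is -288 + 4.5·138.5 = 335.25.
Buyers absorb 335.25 only when they pay Pb with 392 − 0.5·Pb = 335.25, i.e. Pb = 113.5.
s = Ps − Pb = 138.5 − 113.5 = 25.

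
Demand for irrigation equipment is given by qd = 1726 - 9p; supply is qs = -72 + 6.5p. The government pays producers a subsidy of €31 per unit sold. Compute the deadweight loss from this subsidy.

Deadweight loss = €1813.5

Pre-subsidy: 1726 - 9p = -72 + 6.5p gives p* = 116, q* = 682.
With the subsidy, sellers receive ps = pb + 31 for each unit, where pb is the price buyers pay.
Supply in terms of pb becomes qs = -72 + 6.5(pb + 31) = 129.5 + 6.5pb. Setting this equal to demand: 1726 - 9pb = 129.5 + 6.5pb, so pb = 103.
Sellers receive ps = 103 + 31 = 134; q' = 1726 − 9·103 = 799.
The subsidy expands output by 799 − 682 = 117 past the efficient level; on those units the gap between marginal cost and willingness to pay runs from 0 up to 31.
DWL = ½ × 31 × 117 = 1813.5.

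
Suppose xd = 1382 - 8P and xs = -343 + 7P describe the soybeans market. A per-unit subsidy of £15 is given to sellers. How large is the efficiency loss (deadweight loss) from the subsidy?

Deadweight loss = £420

Pre-subsidy: 1382 - 8P = -343 + 7P gives P* = 115, x* = 462.
With the subsidy, sellers receive Ps = Pb + 15 for each unit, where Pb is the price buyers pay.
Supply in terms of Pb becomes xs = -343 + 7(Pb + 15) = -238 + 7Pb. Setting this equal to demand: 1382 - 8Pb = -238 + 7Pb, so Pb = 108.
Sellers receive Ps = 108 + 15 = 123; x' = 1382 − 8·108 = 518.
The subsidy expands output by 518 − 462 = 56 past the efficient level; on those units the gap between marginal cost and willingness to pay runs from 0 up to 15.
DWL = ½ × 15 × 56 = 420.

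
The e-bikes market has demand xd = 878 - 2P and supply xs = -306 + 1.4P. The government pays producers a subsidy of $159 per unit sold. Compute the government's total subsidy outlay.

Pre-subsidy: 878 - 2P = -306 + 1.4P gives P* = 5920/17, x* = 3086/17.
With the subsidy, sellers receive Ps = Pb + 159 for each unit, where Pb is the price buyers pay.
Supply in terms of Pb becomes xs = -306 + 1.4(Pb + 159) = -83.4 + 1.4Pb. Setting this equal to demand: 878 - 2Pb = -83.4 + 1.4Pb, so Pb = 4807/17.
Sellers receive Ps = 4807/17 + 159 = 7510/17; x' = 878 − 2·(4807/17) = 5312/17.
Government outlay = subsidy × quantity = 159 × 5312/17 = 844608/17.

Government cost = 844608/17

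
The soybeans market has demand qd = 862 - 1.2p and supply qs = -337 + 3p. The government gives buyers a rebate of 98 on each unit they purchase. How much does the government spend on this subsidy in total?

Government cost = 59136

Pre-subsidy: 862 - 1.2p = -337 + 3p gives p* = 5995/21, q* = 3636/7.
With the rebate, buyers effectively pay pb = ps − 98, where ps is the price sellers receive.
Demand in terms of ps becomes qd = 862 − 1.2(ps − 98) = 979.6 - 1.2ps. Setting this equal to supply: 979.6 - 1.2ps = -337 + 3ps, so ps = 6583/21.
Buyers pay pb = 6583/21 − 98 = 4525/21; q' = -337 + 3·(6583/21) = 4224/7.
Government outlay = subsidy × quantity = 98 × 4224/7 = 59136.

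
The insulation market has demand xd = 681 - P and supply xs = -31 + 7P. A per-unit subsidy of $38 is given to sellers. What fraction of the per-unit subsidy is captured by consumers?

Consumer share = 0.875

Pre-subsidy: 681 - P = -31 + 7P gives P* = 89, x* = 592.
With the subsidy, sellers receive Ps = Pb + 38 for each unit, where Pb is the price buyers pay.
Supply in terms of Pb becomes xs = -31 + 7(Pb + 38) = 235 + 7Pb. Setting this equal to demand: 681 - Pb = 235 + 7Pb, so Pb = 55.75.
Sellers receive Ps = 55.75 + 38 = 93.75; x' = 681 − 1·55.75 = 625.25.
Buyers' price falls by P* − Pb = 89 − 55.75 = 33.25; sellers' price rises by Ps − P* = 93.75 − 89 = 4.75.
So consumers capture 33.25/38 = 0.875 of each unit of subsidy.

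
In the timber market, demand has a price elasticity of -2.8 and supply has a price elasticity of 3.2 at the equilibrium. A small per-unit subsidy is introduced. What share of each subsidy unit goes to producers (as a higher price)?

For a small subsidy around the equilibrium, the benefit split depends on the relative slopes, which at a point are proportional to the elasticities.
Buyer share = εs/(εs + |εd|) = 3.2/(3.2 + 2.8) = 8/15; seller share = |εd|/(εs + |εd|) = 7/15.
So producers capture 7/15 of the subsidy.

Producer share = 7/15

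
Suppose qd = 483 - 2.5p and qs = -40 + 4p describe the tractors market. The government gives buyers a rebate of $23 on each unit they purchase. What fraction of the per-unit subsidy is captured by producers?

Pre-subsidy: 483 - 2.5p = -40 + 4p gives p* = 1046/13, q* = 3664/13.
With the rebate, buyers effectively pay pb = ps − 23, where ps is the price sellers receive.
Demand in terms of ps becomes qd = 483 − 2.5(ps − 23) = 540.5 - 2.5ps. Setting this equal to supply: 540.5 - 2.5ps = -40 + 4ps, so ps = 1161/13.
Buyers pay pb = 1161/13 − 23 = 862/13; q' = -40 + 4·(1161/13) = 4124/13.
Buyers' price falls by p* − pb = 1046/13 − 862/13 = 184/13; sellers' price rises by ps − p* = 1161/13 − 1046/13 = 115/13.
So producers capture (115/13)/23 = 5/13 of each unit of subsidy.

Producer share = 5/13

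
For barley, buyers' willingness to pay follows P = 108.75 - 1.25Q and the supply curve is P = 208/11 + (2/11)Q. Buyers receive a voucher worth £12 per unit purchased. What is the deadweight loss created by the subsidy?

Pre-subsidy: 108.75 - 1.25Q = 208/11 + (2/11)Q gives Q* = 3953/63 and P* = 1910/63.
With the rebate, buyers effectively pay Pb = Ps − 12, where Ps is the price sellers receive.
On the curves, Pb = 108.75 - 1.25Q and Ps = 208/11 + (2/11)Q; the wedge Ps − Pb = 12 gives 208/11 + (2/11)Q − (108.75 - 1.25Q) = 12, so Q' = 4481/63.
Then Pb = 108.75 − 1.25·(4481/63) = 1250/63 and Ps = 208/11 + (2/11)·(4481/63) = 2006/63.
The subsidy expands output by 4481/63 − 3953/63 = 176/21 past the efficient level; on those units the gap between marginal cost and willingness to pay runs from 0 up to 12.
DWL = ½ × 12 × 176/21 = 352/7.

Deadweight loss = 352/7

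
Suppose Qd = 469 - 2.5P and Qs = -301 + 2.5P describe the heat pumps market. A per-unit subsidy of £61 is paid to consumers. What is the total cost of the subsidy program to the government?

Pre-subsidy: 469 - 2.5P = -301 + 2.5P gives P* = 154, Q* = 84.
With the rebate, buyers effectively pay Pb = Ps − 61, where Ps is the price sellers receive.
Demand in terms of Ps becomes Qd = 469 − 2.5(Ps − 61) = 621.5 - 2.5Ps. Setting this equal to supply: 621.5 - 2.5Ps = -301 + 2.5Ps, so Ps = 184.5.
Buyers pay Pb = 184.5 − 61 = 123.5; Q' = -301 + 2.5·184.5 = 160.25.
Government outlay = subsidy × quantity = 61 × 160.25 = 9775.25.

Government cost = £9775.25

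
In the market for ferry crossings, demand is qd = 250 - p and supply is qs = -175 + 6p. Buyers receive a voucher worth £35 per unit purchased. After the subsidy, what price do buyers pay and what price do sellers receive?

Pre-subsidy: 250 - p = -175 + 6p gives p* = 425/7, q* = 1325/7.
With the rebate, buyers effectively pay pb = ps − 35, where ps is the price sellers receive.
Demand in terms of ps becomes qd = 250 − 1(ps − 35) = 285 - ps. Setting this equal to supply: 285 - ps = -175 + 6ps, so ps = 460/7.
Buyers pay pb = 460/7 − 35 = 215/7; q' = -175 + 6·(460/7) = 1535/7.

Buyers pay 215/7; sellers receive 460/7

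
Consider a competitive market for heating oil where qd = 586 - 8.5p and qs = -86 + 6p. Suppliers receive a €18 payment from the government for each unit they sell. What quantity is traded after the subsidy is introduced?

Pre-subsidy: 586 - 8.5p = -86 + 6p gives p* = 1344/29, q* = 5570/29.
With the subsidy, sellers receive ps = pb + 18 for each unit, where pb is the price buyers pay.
Supply in terms of pb becomes qs = -86 + 6(pb + 18) = 22 + 6pb. Setting this equal to demand: 586 - 8.5pb = 22 + 6pb, so pb = 1128/29.
Sellers receive ps = 1128/29 + 18 = 1650/29; q' = 586 − 8.5·(1128/29) = 7406/29.

q' = 7406/29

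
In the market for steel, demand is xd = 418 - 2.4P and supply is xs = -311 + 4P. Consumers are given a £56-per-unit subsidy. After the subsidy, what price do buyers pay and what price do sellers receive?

Buyers pay £78.90625; sellers receive £134.90625

Pre-subsidy: 418 - 2.4P = -311 + 4P gives P* = 113.90625, x* = 144.625.
With the rebate, buyers effectively pay Pb = Ps − 56, where Ps is the price sellers receive.
Demand in terms of Ps becomes xd = 418 − 2.4(Ps − 56) = 552.4 - 2.4Ps. Setting this equal to supply: 552.4 - 2.4Ps = -311 + 4Ps, so Ps = 134.90625.
Buyers pay Pb = 134.90625 − 56 = 78.90625; x' = -311 + 4·134.90625 = 228.625.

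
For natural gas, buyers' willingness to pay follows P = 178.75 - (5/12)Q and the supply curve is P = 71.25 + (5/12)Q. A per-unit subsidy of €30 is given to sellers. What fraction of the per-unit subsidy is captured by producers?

Producer share = 0.5

Pre-subsidy: 178.75 - (5/12)Q = 71.25 + (5/12)Q gives Q* = 129 and P* = 125.
With the subsidy, sellers receive Ps = Pb + 30 for each unit, where Pb is the price buyers pay.
On the curves, Pb = 178.75 - (5/12)Q and Ps = 71.25 + (5/12)Q; the wedge Ps − Pb = 30 gives 71.25 + (5/12)Q − (178.75 - (5/12)Q) = 30, so Q' = 165.
Then Pb = 178.75 − (5/12)·165 = 110 and Ps = 71.25 + (5/12)·165 = 140.
Buyers' price falls by P* − Pb = 125 − 110 = 15; sellers' price rises by Ps − P* = 140 − 125 = 15.
So producers capture 15/30 = 0.5 of each unit of subsidy.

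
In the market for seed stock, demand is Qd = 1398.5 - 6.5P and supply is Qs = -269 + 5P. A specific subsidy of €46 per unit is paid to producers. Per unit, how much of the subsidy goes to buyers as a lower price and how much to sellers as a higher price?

Buyers gain €20 per unit; sellers gain €26 per unit

Pre-subsidy: 1398.5 - 6.5P = -269 + 5P gives P* = 145, Q* = 456.
With the subsidy, sellers receive Ps = Pb + 46 for each unit, where Pb is the price buyers pay.
Supply in terms of Pb becomes Qs = -269 + 5(Pb + 46) = -39 + 5Pb. Setting this equal to demand: 1398.5 - 6.5Pb = -39 + 5Pb, so Pb = 125.
Sellers receive Ps = 125 + 46 = 171; Q' = 1398.5 − 6.5·125 = 586.
Buyers' price falls by P* − Pb = 145 − 125 = 20; sellers' price rises by Ps − P* = 171 − 145 = 26.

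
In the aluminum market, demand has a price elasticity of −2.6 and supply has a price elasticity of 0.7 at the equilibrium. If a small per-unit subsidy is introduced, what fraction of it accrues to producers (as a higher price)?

Producer share = 26/33

For a small subsidy around the equilibrium, the benefit split depends on the relative slopes, which at a point are proportional to the elasticities.
Buyer share = εs/(εs + |εd|) = 0.7/(0.7 + 2.6) = 7/33; seller share = |εd|/(εs + |εd|) = 26/33.
So producers capture 26/33 of the subsidy.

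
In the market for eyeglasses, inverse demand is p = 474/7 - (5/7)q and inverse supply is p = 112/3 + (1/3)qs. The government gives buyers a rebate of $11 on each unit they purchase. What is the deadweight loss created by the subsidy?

Pre-subsidy: 474/7 - (5/7)q = 112/3 + (1/3)q gives q* = 29 and p* = 47.
With the rebate, buyers effectively pay pb = ps − 11, where ps is the price sellers receive.
On the curves, pb = 474/7 - (5/7)q and ps = 112/3 + (1/3)q; the wedge ps − pb = 11 gives 112/3 + (1/3)q − (474/7 - (5/7)q) = 11, so q' = 39.5.
Then pb = 474/7 − (5/7)·39.5 = 39.5 and ps = 112/3 + (1/3)·39.5 = 50.5.
The subsidy expands output by 39.5 − 29 = 10.5 past the efficient level; on those units the gap between marginal cost and willingness to pay runs from 0 up to 11.
DWL = ½ × 11 × 10.5 = 57.75.

Deadweight loss = $57.75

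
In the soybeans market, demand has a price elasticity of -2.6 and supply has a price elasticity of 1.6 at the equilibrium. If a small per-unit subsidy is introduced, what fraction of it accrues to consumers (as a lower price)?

For a small subsidy around the equilibrium, the benefit split depends on the relative slopes, which at a point are proportional to the elasticities.
Buyer share = εs/(εs + |εd|) = 1.6/(1.6 + 2.6) = 8/21; seller share = |εd|/(εs + |εd|) = 13/21.

Consumer share = 8/21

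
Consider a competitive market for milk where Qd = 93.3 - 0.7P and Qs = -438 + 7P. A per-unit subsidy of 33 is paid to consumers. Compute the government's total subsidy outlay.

Pre-subsidy: 93.3 - 0.7P = -438 + 7P gives P* = 69, Q* = 45.
With the rebate, buyers effectively pay Pb = Ps − 33, where Ps is the price sellers receive.
Demand in terms of Ps becomes Qd = 93.3 − 0.7(Ps − 33) = 116.4 - 0.7Ps. Setting this equal to supply: 116.4 - 0.7Ps = -438 + 7Ps, so Ps = 72.
Buyers pay Pb = 72 − 33 = 39; Q' = -438 + 7·72 = 66.
Government outlay = subsidy × quantity = 33 × 66 = 2178.

Government cost = 2178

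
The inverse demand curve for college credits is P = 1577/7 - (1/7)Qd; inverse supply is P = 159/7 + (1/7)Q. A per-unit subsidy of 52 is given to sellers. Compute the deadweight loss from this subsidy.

Pre-subsidy: 1577/7 - (1/7)Q = 159/7 + (1/7)Q gives Q* = 709 and P* = 124.
With the subsidy, sellers receive Ps = Pb + 52 for each unit, where Pb is the price buyers pay.
On the curves, Pb = 1577/7 - (1/7)Q and Ps = 159/7 + (1/7)Q; the wedge Ps − Pb = 52 gives 159/7 + (1/7)Q − (1577/7 - (1/7)Q) = 52, so Q' = 891.
Then Pb = 1577/7 − (1/7)·891 = 98 and Ps = 159/7 + (1/7)·891 = 150.
The subsidy expands output by 891 − 709 = 182 past the efficient level; on those units the gap between marginal cost and willingness to pay runs from 0 up to 52.
DWL = ½ × 52 × 182 = 4732.

Deadweight loss = 4732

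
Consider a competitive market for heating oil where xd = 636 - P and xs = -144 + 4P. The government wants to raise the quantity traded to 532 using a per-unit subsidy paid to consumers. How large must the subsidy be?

At x = 532, invert demand for the buyer price: Pb = (636 − 532)/1 = 104; invert supply for the seller price: Ps = (532 − (-144))/4 = 169.
The subsidy must fill the gap: s = Ps − Pb = 169 − 104 = 65.

Required subsidy s = 65 per unit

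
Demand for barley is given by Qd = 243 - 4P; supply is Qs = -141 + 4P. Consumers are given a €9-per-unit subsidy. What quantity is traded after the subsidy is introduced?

Pre-subsidy: 243 - 4P = -141 + 4P gives P* = 48, Q* = 51.
With the rebate, buyers effectively pay Pb = Ps − 9, where Ps is the price sellers receive.
Demand in terms of Ps becomes Qd = 243 − 4(Ps − 9) = 279 - 4Ps. Setting this equal to supply: 279 - 4Ps = -141 + 4Ps, so Ps = 52.5.
Buyers pay Pb = 52.5 − 9 = 43.5; Q' = -141 + 4·52.5 = 69.

Q' = 69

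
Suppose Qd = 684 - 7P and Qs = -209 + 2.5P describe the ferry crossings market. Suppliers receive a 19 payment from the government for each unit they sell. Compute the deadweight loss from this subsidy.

Pre-subsidy: 684 - 7P = -209 + 2.5P gives P* = 94, Q* = 26.
With the subsidy, sellers receive Ps = Pb + 19 for each unit, where Pb is the price buyers pay.
Supply in terms of Pb becomes Qs = -209 + 2.5(Pb + 19) = -161.5 + 2.5Pb. Setting this equal to demand: 684 - 7Pb = -161.5 + 2.5Pb, so Pb = 89.
Sellers receive Ps = 89 + 19 = 108; Q' = 684 − 7·89 = 61.
The subsidy expands output by 61 − 26 = 35 past the efficient level; on those units the gap between marginal cost and willingness to pay runs from 0 up to 19.
DWL = ½ × 19 × 35 = 332.5.

Deadweight loss = 332.5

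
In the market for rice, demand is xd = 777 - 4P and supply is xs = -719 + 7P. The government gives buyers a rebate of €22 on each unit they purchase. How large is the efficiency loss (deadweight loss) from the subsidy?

Deadweight loss = €616

Pre-subsidy: 777 - 4P = -719 + 7P gives P* = 136, x* = 233.
With the rebate, buyers effectively pay Pb = Ps − 22, where Ps is the price sellers receive.
Demand in terms of Ps becomes xd = 777 − 4(Ps − 22) = 865 - 4Ps. Setting this equal to supply: 865 - 4Ps = -719 + 7Ps, so Ps = 144.
Buyers pay Pb = 144 − 22 = 122; x' = -719 + 7·144 = 289.
The subsidy expands output by 289 − 233 = 56 past the efficient level; on those units the gap between marginal cost and willingness to pay runs from 0 up to 22.
DWL = ½ × 22 × 56 = 616.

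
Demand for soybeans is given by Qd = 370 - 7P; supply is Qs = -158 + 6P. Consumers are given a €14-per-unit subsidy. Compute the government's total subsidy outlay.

Government cost = 23828/13

Pre-subsidy: 370 - 7P = -158 + 6P gives P* = 528/13, Q* = 1114/13.
With the rebate, buyers effectively pay Pb = Ps − 14, where Ps is the price sellers receive.
Demand in terms of Ps becomes Qd = 370 − 7(Ps − 14) = 468 - 7Ps. Setting this equal to supply: 468 - 7Ps = -158 + 6Ps, so Ps = 626/13.
Buyers pay Pb = 626/13 − 14 = 444/13; Q' = -158 + 6·(626/13) = 1702/13.
Government outlay = subsidy × quantity = 14 × 1702/13 = 23828/13.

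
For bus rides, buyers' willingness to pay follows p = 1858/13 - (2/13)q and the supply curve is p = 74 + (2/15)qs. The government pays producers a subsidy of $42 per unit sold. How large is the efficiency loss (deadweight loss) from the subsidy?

Deadweight loss = $3071.25

Pre-subsidy: 1858/13 - (2/13)q = 74 + (2/15)q gives q* = 240 and p* = 106.
With the subsidy, sellers receive ps = pb + 42 for each unit, where pb is the price buyers pay.
On the curves, pb = 1858/13 - (2/13)q and ps = 74 + (2/15)q; the wedge ps − pb = 42 gives 74 + (2/15)q − (1858/13 - (2/13)q) = 42, so q' = 386.25.
Then pb = 1858/13 − (2/13)·386.25 = 83.5 and ps = 74 + (2/15)·386.25 = 125.5.
The subsidy expands output by 386.25 − 240 = 146.25 past the efficient level; on those units the gap between marginal cost and willingness to pay runs from 0 up to 42.
DWL = ½ × 42 × 146.25 = 3071.25.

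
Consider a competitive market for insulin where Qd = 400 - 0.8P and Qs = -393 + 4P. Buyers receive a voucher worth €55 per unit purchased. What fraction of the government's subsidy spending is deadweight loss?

DWL / government spending = 110/1827

Pre-subsidy: 400 - 0.8P = -393 + 4P gives P* = 3965/24, Q* = 1607/6.
With the rebate, buyers effectively pay Pb = Ps − 55, where Ps is the price sellers receive.
Demand in terms of Ps becomes Qd = 400 − 0.8(Ps − 55) = 444 - 0.8Ps. Setting this equal to supply: 444 - 0.8Ps = -393 + 4Ps, so Ps = 174.375.
Buyers pay Pb = 174.375 − 55 = 119.375; Q' = -393 + 4·174.375 = 304.5.
ΔCS = ½(1607/6 + 304.5)(3965/24 − 119.375) = 472175/36; ΔPS = ½(1607/6 + 304.5)(174.375 − 3965/24) = 94435/36.
Government spending = 55 × 304.5 = 16747.5.
DWL = ½ × 55 × (304.5 − 1607/6) = 3025/3; fraction = (3025/3) / 16747.5 = 110/1827.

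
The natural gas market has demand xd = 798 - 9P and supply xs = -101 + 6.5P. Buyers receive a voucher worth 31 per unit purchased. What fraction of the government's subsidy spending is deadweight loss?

DWL / government spending = 39/262

Pre-subsidy: 798 - 9P = -101 + 6.5P gives P* = 58, x* = 276.
With the rebate, buyers effectively pay Pb = Ps − 31, where Ps is the price sellers receive.
Demand in terms of Ps becomes xd = 798 − 9(Ps − 31) = 1077 - 9Ps. Setting this equal to supply: 1077 - 9Ps = -101 + 6.5Ps, so Ps = 76.
Buyers pay Pb = 76 − 31 = 45; x' = -101 + 6.5·76 = 393.
ΔCS = ½(276 + 393)(58 − 45) = 4348.5; ΔPS = ½(276 + 393)(76 − 58) = 6021.
Government spending = 31 × 393 = 12183.
DWL = ½ × 31 × (393 − 276) = 1813.5; fraction = 1813.5 / 12183 = 39/262.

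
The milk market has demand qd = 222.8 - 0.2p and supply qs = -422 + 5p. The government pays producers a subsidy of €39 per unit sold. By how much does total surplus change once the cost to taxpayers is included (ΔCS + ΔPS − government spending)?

Pre-subsidy: 222.8 - 0.2p = -422 + 5p gives p* = 124, q* = 198.
With the subsidy, sellers receive ps = pb + 39 for each unit, where pb is the price buyers pay.
Supply in terms of pb becomes qs = -422 + 5(pb + 39) = -227 + 5pb. Setting this equal to demand: 222.8 - 0.2pb = -227 + 5pb, so pb = 86.5.
Sellers receive ps = 86.5 + 39 = 125.5; q' = 222.8 − 0.2·86.5 = 205.5.
ΔCS = ½(198 + 205.5)(124 − 86.5) = 7565.625; ΔPS = ½(198 + 205.5)(125.5 − 124) = 302.625.
Government spending = 39 × 205.5 = 8014.5.
Net change = 7565.625 + 302.625 − 8014.5 = -146.25. The loss equals the DWL triangle ½·39·7.5.

Net change in total surplus = -€146.25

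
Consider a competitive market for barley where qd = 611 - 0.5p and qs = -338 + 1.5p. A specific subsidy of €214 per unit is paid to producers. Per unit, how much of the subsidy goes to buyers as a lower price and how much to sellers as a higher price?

Pre-subsidy: 611 - 0.5p = -338 + 1.5p gives p* = 474.5, q* = 373.75.
With the subsidy, sellers receive ps = pb + 214 for each unit, where pb is the price buyers pay.
Supply in terms of pb becomes qs = -338 + 1.5(pb + 214) = -17 + 1.5pb. Setting this equal to demand: 611 - 0.5pb = -17 + 1.5pb, so pb = 314.
Sellers receive ps = 314 + 214 = 528; q' = 611 − 0.5·314 = 454.
Buyers' price falls by p* − pb = 474.5 − 314 = 160.5; sellers' price rises by ps − p* = 528 − 474.5 = 53.5.

Buyers gain €160.5 per unit; sellers gain €53.5 per unit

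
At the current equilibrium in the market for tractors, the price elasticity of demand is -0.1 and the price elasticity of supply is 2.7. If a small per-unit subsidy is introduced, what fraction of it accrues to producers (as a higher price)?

Producer share = 1/28

For a small subsidy around the equilibrium, the benefit split depends on the relative slopes, which at a point are proportional to the elasticities.
Buyer share = εs/(εs + |εd|) = 2.7/(2.7 + 0.1) = 27/28; seller share = |εd|/(εs + |εd|) = 1/28.
So producers capture 1/28 of the subsidy.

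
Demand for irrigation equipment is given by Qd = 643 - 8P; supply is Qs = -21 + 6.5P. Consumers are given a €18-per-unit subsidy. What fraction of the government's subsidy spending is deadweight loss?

Pre-subsidy: 643 - 8P = -21 + 6.5P gives P* = 1328/29, Q* = 8023/29.
With the rebate, buyers effectively pay Pb = Ps − 18, where Ps is the price sellers receive.
Demand in terms of Ps becomes Qd = 643 − 8(Ps − 18) = 787 - 8Ps. Setting this equal to supply: 787 - 8Ps = -21 + 6.5Ps, so Ps = 1616/29.
Buyers pay Pb = 1616/29 − 18 = 1094/29; Q' = -21 + 6.5·(1616/29) = 9895/29.
ΔCS = ½(8023/29 + 9895/29)(1328/29 − 1094/29) = 2096406/841; ΔPS = ½(8023/29 + 9895/29)(1616/29 − 1328/29) = 2580192/841.
Government spending = 18 × 9895/29 = 178110/29.
DWL = ½ × 18 × (9895/29 − 8023/29) = 16848/29; fraction = (16848/29) / (178110/29) = 936/9895.

DWL / government spending = 936/9895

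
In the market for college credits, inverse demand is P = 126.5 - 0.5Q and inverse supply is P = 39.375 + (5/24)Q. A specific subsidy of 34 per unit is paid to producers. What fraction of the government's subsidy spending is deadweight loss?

DWL / government spending = 8/57

Pre-subsidy: 126.5 - 0.5Q = 39.375 + (5/24)Q gives Q* = 123 and P* = 65.
With the subsidy, sellers receive Ps = Pb + 34 for each unit, where Pb is the price buyers pay.
On the curves, Pb = 126.5 - 0.5Q and Ps = 39.375 + (5/24)Q; the wedge Ps − Pb = 34 gives 39.375 + (5/24)Q − (126.5 - 0.5Q) = 34, so Q' = 171.
Then Pb = 126.5 − 0.5·171 = 41 and Ps = 39.375 + (5/24)·171 = 75.
ΔCS = ½(123 + 171)(65 − 41) = 3528; ΔPS = ½(123 + 171)(75 − 65) = 1470.
Government spending = 34 × 171 = 5814.
DWL = ½ × 34 × (171 − 123) = 816; fraction = 816 / 5814 = 8/57.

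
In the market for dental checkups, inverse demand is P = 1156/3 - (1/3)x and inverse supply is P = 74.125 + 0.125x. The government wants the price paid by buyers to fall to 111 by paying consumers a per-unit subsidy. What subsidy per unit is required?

At a buyer price of 111, quantity demanded is 1156 − 3·111 = 823.
Sellers supply 823 only when they receive Ps = 74.125 + 0.125·823 = 177.
s = Ps − Pb = 177 − 111 = 66.

Required subsidy s = 66 per unit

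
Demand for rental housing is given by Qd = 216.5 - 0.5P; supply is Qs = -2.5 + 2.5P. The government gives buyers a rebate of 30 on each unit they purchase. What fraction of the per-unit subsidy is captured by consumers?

Pre-subsidy: 216.5 - 0.5P = -2.5 + 2.5P gives P* = 73, Q* = 180.
With the rebate, buyers effectively pay Pb = Ps − 30, where Ps is the price sellers receive.
Demand in terms of Ps becomes Qd = 216.5 − 0.5(Ps − 30) = 231.5 - 0.5Ps. Setting this equal to supply: 231.5 - 0.5Ps = -2.5 + 2.5Ps, so Ps = 78.
Buyers pay Pb = 78 − 30 = 48; Q' = -2.5 + 2.5·78 = 192.5.
Buyers' price falls by P* − Pb = 73 − 48 = 25; sellers' price rises by Ps − P* = 78 − 73 = 5.
So consumers capture 25/30 = 5/6 of each unit of subsidy.

Consumer share = 5/6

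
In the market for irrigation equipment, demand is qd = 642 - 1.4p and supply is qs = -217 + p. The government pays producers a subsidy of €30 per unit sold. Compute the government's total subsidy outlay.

Pre-subsidy: 642 - 1.4p = -217 + p gives p* = 4295/12, q* = 1691/12.
With the subsidy, sellers receive ps = pb + 30 for each unit, where pb is the price buyers pay.
Supply in terms of pb becomes qs = -217 + 1(pb + 30) = -187 + pb. Setting this equal to demand: 642 - 1.4pb = -187 + pb, so pb = 4145/12.
Sellers receive ps = 4145/12 + 30 = 4505/12; q' = 642 − 1.4·(4145/12) = 1901/12.
Government outlay = subsidy × quantity = 30 × 1901/12 = 4752.5.

Government cost = €4752.5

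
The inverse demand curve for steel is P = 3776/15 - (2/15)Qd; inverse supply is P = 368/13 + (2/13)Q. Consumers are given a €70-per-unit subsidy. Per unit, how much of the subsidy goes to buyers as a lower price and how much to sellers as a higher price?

Buyers gain €32.5 per unit; sellers gain €37.5 per unit

Pre-subsidy: 3776/15 - (2/15)Q = 368/13 + (2/13)Q gives Q* = 778 and P* = 148.
With the rebate, buyers effectively pay Pb = Ps − 70, where Ps is the price sellers receive.
On the curves, Pb = 3776/15 - (2/15)Q and Ps = 368/13 + (2/13)Q; the wedge Ps − Pb = 70 gives 368/13 + (2/13)Q − (3776/15 - (2/15)Q) = 70, so Q' = 1021.75.
Then Pb = 3776/15 − (2/15)·1021.75 = 115.5 and Ps = 368/13 + (2/13)·1021.75 = 185.5.
Buyers' price falls by P* − Pb = 148 − 115.5 = 32.5; sellers' price rises by Ps − P* = 185.5 − 148 = 37.5.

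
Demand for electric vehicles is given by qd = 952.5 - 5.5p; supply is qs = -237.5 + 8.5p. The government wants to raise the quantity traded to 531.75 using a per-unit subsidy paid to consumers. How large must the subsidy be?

At q = 531.75, invert demand for the buyer price: pb = (952.5 − 531.75)/5.5 = 76.5; invert supply for the seller price: ps = (531.75 − (-237.5))/8.5 = 90.5.
The subsidy must fill the gap: s = ps − pb = 90.5 − 76.5 = 14.

Required subsidy s = 14 per unit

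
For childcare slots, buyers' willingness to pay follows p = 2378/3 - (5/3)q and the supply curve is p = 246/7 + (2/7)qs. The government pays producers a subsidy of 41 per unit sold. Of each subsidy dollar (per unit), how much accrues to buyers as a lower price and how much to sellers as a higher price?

Buyers gain 35 per unit; sellers gain 6 per unit

Pre-subsidy: 2378/3 - (5/3)q = 246/7 + (2/7)q gives q* = 388 and p* = 146.
With the subsidy, sellers receive ps = pb + 41 for each unit, where pb is the price buyers pay.
On the curves, pb = 2378/3 - (5/3)q and ps = 246/7 + (2/7)q; the wedge ps − pb = 41 gives 246/7 + (2/7)q − (2378/3 - (5/3)q) = 41, so q' = 409.
Then pb = 2378/3 − (5/3)·409 = 111 and ps = 246/7 + (2/7)·409 = 152.
Buyers' price falls by p* − pb = 146 − 111 = 35; sellers' price rises by ps − p* = 152 − 146 = 6.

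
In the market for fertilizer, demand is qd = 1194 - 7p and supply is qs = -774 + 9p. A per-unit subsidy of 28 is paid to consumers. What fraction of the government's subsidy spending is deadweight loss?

Pre-subsidy: 1194 - 7p = -774 + 9p gives p* = 123, q* = 333.
With the rebate, buyers effectively pay pb = ps − 28, where ps is the price sellers receive.
Demand in terms of ps becomes qd = 1194 − 7(ps − 28) = 1390 - 7ps. Setting this equal to supply: 1390 - 7ps = -774 + 9ps, so ps = 135.25.
Buyers pay pb = 135.25 − 28 = 107.25; q' = -774 + 9·135.25 = 443.25.
ΔCS = ½(333 + 443.25)(123 − 107.25) = 6112.96875; ΔPS = ½(333 + 443.25)(135.25 − 123) = 4754.53125.
Government spending = 28 × 443.25 = 12411.
DWL = ½ × 28 × (443.25 − 333) = 1543.5; fraction = 1543.5 / 12411 = 49/394.

DWL / government spending = 49/394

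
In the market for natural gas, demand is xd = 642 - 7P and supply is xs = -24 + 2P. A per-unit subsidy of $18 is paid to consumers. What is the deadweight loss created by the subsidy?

Deadweight loss = $252

Pre-subsidy: 642 - 7P = -24 + 2P gives P* = 74, x* = 124.
With the rebate, buyers effectively pay Pb = Ps − 18, where Ps is the price sellers receive.
Demand in terms of Ps becomes xd = 642 − 7(Ps − 18) = 768 - 7Ps. Setting this equal to supply: 768 - 7Ps = -24 + 2Ps, so Ps = 88.
Buyers pay Pb = 88 − 18 = 70; x' = -24 + 2·88 = 152.
The subsidy expands output by 152 − 124 = 28 past the efficient level; on those units the gap between marginal cost and willingness to pay runs from 0 up to 18.
DWL = ½ × 18 × 28 = 252.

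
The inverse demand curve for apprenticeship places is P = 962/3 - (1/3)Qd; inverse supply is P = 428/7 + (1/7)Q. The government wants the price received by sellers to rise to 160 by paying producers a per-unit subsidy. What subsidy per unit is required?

At a seller price of 160, quantity supplied is -428 + 7·160 = 692.
Buyers absorb 692 only when they pay Pb = 962/3 − (1/3)·692 = 90.
s = Ps − Pb = 160 − 90 = 70.

Required subsidy s = 70 per unit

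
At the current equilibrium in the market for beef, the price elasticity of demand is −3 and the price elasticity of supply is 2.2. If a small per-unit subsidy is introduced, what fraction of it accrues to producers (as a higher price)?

For a small subsidy around the equilibrium, the benefit split depends on the relative slopes, which at a point are proportional to the elasticities.
Buyer share = εs/(εs + |εd|) = 2.2/(2.2 + 3) = 11/26; seller share = |εd|/(εs + |εd|) = 15/26.
So producers capture 15/26 of the subsidy.

Producer share = 15/26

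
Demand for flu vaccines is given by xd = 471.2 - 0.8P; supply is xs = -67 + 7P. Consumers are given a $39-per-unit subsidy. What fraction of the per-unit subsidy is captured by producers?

Producer share = 4/39

Pre-subsidy: 471.2 - 0.8P = -67 + 7P gives P* = 69, x* = 416.
With the rebate, buyers effectively pay Pb = Ps − 39, where Ps is the price sellers receive.
Demand in terms of Ps becomes xd = 471.2 − 0.8(Ps − 39) = 502.4 - 0.8Ps. Setting this equal to supply: 502.4 - 0.8Ps = -67 + 7Ps, so Ps = 73.
Buyers pay Pb = 73 − 39 = 34; x' = -67 + 7·73 = 444.
Buyers' price falls by P* − Pb = 69 − 34 = 35; sellers' price rises by Ps − P* = 73 − 69 = 4.
So producers capture 4/39 = 4/39 of each unit of subsidy.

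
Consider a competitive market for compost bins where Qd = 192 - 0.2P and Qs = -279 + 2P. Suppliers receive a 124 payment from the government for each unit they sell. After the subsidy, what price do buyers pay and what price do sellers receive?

Buyers pay 1115/11; sellers receive 2479/11

Pre-subsidy: 192 - 0.2P = -279 + 2P gives P* = 2355/11, Q* = 1641/11.
With the subsidy, sellers receive Ps = Pb + 124 for each unit, where Pb is the price buyers pay.
Supply in terms of Pb becomes Qs = -279 + 2(Pb + 124) = -31 + 2Pb. Setting this equal to demand: 192 - 0.2Pb = -31 + 2Pb, so Pb = 1115/11.
Sellers receive Ps = 1115/11 + 124 = 2479/11; Q' = 192 − 0.2·(1115/11) = 1889/11.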